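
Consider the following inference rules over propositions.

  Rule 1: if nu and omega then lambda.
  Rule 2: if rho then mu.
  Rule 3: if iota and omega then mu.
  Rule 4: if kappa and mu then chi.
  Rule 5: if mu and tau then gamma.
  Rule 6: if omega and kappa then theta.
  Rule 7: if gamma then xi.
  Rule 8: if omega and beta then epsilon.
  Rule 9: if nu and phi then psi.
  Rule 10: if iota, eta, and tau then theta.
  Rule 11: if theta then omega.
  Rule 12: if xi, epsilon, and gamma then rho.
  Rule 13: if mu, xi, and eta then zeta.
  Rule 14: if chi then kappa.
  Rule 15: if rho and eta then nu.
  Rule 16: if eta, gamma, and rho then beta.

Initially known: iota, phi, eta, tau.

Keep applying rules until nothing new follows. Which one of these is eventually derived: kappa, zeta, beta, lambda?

iota, eta, and tau hold, so theta follows (Rule 10).
From theta, Rule 11 gives omega.
iota and omega hold, so mu follows (Rule 3).
From mu and tau, Rule 5 gives gamma.
gamma holds, so xi follows (Rule 7).
From mu, xi, and eta, Rule 13 gives zeta.
lambda would need nu and omega (Rule 1), but nu is never established. kappa would need chi (Rule 14), but chi is never established. beta would need eta, gamma, and rho (Rule 16), but rho is never established.

zeta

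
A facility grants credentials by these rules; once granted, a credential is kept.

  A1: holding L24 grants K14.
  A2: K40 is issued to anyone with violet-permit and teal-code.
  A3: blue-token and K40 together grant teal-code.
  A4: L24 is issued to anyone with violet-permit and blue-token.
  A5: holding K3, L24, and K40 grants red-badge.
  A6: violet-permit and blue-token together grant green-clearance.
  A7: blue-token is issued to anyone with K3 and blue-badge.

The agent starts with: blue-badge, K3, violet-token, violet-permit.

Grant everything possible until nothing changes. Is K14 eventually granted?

Yes

Holding K3 and blue-badge grants blue-token (A7).
Holding violet-permit and blue-token grants L24 (A4).
Holding L24 grants K14 (A1).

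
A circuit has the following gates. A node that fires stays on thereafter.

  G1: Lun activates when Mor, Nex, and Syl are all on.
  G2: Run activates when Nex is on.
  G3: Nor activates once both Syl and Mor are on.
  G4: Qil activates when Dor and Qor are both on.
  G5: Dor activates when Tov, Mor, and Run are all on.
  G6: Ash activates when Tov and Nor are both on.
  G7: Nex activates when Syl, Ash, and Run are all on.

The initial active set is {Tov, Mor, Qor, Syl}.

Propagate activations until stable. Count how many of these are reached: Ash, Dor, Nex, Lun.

G3: Syl and Mor on → Nor on.
Tov and Nor are on, so Ash activates (G6).
Ash: reached.
Dor would need Tov, Mor, and Run (G5), but Run never turns on.
Nex would need Syl, Ash, and Run (G7), but Run never turns on.
Lun would need Mor, Nex, and Syl (G1), but Nex never turns on.
Reached: Ash — 1 of the 4.

1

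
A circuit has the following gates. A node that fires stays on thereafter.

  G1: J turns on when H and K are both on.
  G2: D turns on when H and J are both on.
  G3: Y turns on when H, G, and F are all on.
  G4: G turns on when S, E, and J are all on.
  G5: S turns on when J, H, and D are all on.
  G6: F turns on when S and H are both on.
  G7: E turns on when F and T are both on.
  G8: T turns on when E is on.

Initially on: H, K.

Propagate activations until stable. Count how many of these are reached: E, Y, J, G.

1

G1: H and K on → J on.
E would need F and T (G7), but T never turns on.
Y would need H, G, and F (G3), but G never turns on.
J: reached.
G would need S, E, and J (G4), but E never turns on.
Reached: J — 1 of the 4.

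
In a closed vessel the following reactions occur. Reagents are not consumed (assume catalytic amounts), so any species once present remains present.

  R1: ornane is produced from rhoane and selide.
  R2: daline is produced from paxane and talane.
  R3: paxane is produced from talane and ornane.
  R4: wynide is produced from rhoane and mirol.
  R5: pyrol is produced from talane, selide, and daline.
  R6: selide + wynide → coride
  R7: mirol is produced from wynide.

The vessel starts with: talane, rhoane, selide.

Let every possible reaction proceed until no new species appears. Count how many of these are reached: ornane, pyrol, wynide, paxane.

3

rhoane and selide present → ornane forms (R1).
talane and ornane present → paxane forms (R3).
paxane and talane present → daline forms (R2).
talane, selide, and daline present → pyrol forms (R5).
ornane: reached.
pyrol: reached.
wynide would need rhoane and mirol (R4), but mirol never forms.
paxane: reached.
Reached: ornane, pyrol, and paxane — 3 of the 4.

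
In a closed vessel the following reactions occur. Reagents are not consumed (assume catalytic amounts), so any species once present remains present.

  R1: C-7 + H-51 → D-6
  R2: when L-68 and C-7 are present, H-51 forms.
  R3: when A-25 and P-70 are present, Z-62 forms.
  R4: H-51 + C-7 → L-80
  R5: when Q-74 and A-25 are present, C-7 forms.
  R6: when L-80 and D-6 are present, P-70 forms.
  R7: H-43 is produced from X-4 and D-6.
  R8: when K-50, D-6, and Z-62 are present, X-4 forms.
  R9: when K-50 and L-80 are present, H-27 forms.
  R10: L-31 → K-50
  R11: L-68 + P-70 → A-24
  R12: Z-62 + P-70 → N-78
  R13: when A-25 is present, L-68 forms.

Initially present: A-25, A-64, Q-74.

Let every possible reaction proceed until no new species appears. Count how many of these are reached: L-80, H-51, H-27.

A-25 present → L-68 forms (R13).
Q-74 and A-25 present → C-7 forms (R5).
L-68 and C-7 present → H-51 forms (R2).
H-51 and C-7 present → L-80 forms (R4).
L-80: reached.
H-51: reached.
H-27 would need K-50 and L-80 (R9), but K-50 never forms.
Reached: L-80 and H-51 — 2 of the 3.

2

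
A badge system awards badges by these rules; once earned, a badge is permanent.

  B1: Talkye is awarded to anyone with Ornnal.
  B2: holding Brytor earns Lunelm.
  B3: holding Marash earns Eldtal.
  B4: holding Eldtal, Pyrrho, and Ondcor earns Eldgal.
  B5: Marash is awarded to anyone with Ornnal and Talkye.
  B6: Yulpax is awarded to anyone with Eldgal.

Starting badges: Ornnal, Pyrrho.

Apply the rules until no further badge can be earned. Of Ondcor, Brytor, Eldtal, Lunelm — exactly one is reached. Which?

With Ornnal, Talkye is earned (B1).
With Ornnal and Talkye, Marash is earned (B5).
With Marash, Eldtal is earned (B3).
Lunelm would need Brytor (B2), but Brytor is never earned. No rule produces Ondcor, and it is not given. No rule produces Brytor, and it is not given.

Eldtal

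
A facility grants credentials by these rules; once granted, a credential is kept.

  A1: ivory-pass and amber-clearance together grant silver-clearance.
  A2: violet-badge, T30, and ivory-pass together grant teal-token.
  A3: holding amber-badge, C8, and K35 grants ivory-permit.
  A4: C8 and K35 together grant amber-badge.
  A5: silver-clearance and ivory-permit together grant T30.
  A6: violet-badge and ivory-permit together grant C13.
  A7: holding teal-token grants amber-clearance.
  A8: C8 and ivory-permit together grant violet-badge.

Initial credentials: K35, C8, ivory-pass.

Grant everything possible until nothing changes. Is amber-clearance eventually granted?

amber-clearance would need teal-token (A7), but teal-token is never granted.

No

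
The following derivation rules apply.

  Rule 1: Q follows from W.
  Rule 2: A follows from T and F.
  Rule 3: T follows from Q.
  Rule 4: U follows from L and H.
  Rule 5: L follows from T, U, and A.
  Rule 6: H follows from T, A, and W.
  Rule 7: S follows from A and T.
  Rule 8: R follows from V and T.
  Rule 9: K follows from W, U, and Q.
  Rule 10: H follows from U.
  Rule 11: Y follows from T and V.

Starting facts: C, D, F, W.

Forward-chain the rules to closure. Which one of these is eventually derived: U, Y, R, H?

H

W holds, so Q follows (Rule 1).
From Q, Rule 3 gives T.
From T and F, Rule 2 gives A.
From T, A, and W, Rule 6 gives H.
R would need V and T (Rule 8), but V is never established. U would need L and H (Rule 4), but L is never established. Y would need T and V (Rule 11), but V is never established.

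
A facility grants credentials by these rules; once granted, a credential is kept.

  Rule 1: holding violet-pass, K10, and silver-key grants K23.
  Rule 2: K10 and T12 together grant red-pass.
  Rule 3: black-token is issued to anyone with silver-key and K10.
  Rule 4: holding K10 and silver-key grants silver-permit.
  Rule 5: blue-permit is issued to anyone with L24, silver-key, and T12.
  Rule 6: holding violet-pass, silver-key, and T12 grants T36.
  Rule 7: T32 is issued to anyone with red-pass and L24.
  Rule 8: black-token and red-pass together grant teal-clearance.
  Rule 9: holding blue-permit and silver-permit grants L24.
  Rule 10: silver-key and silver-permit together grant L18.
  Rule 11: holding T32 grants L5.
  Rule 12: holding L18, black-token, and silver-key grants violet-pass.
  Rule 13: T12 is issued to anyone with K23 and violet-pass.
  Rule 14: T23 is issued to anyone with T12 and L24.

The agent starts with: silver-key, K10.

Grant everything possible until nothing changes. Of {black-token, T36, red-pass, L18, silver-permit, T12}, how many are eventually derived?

Holding K10 and silver-key grants silver-permit (Rule 4).
Holding silver-key and K10 grants black-token (Rule 3).
Holding silver-key and silver-permit grants L18 (Rule 10).
Holding L18, black-token, and silver-key grants violet-pass (Rule 12).
Holding violet-pass, K10, and silver-key grants K23 (Rule 1).
Holding K23 and violet-pass grants T12 (Rule 13).
Holding K10 and T12 grants red-pass (Rule 2).
Holding violet-pass, silver-key, and T12 grants T36 (Rule 6).
black-token: reached.
T36: reached.
red-pass: reached.
L18: reached.
silver-permit: reached.
T12: reached.
All 6 are reached.

6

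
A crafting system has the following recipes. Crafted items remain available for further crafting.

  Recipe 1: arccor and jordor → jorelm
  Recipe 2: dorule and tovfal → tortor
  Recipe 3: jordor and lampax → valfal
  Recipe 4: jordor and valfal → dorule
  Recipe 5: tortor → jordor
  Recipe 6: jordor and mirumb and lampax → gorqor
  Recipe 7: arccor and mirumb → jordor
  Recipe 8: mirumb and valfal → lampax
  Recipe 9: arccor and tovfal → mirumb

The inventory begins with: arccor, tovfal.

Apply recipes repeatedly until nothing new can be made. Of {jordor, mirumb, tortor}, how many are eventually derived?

arccor and tovfal → mirumb (Recipe 9).
arccor and mirumb → jordor (Recipe 7).
jordor: reached.
mirumb: reached.
tortor would need dorule and tovfal (Recipe 2), but dorule is never obtained.
Reached: jordor and mirumb — 2 of the 3.

2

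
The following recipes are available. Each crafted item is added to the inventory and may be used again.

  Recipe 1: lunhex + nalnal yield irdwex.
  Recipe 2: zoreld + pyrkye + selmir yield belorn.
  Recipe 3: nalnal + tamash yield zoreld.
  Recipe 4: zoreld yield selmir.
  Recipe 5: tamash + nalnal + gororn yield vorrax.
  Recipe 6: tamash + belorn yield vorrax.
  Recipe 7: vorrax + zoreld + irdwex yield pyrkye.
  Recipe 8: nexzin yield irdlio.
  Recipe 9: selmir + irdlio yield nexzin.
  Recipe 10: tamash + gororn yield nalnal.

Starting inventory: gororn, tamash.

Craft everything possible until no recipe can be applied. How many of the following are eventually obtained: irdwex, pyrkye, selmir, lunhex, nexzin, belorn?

1

tamash + gororn → nalnal (Recipe 10).
nalnal + tamash → zoreld (Recipe 3).
zoreld → selmir (Recipe 4).
irdwex would need lunhex and nalnal (Recipe 1), but lunhex is never obtained.
pyrkye would need vorrax, zoreld, and irdwex (Recipe 7), but irdwex is never obtained.
selmir: reached.
No rule produces lunhex, and it is not given.
nexzin would need selmir and irdlio (Recipe 9), but irdlio is never obtained.
belorn would need zoreld, pyrkye, and selmir (Recipe 2), but pyrkye is never obtained.
Reached: selmir — 1 of the 6.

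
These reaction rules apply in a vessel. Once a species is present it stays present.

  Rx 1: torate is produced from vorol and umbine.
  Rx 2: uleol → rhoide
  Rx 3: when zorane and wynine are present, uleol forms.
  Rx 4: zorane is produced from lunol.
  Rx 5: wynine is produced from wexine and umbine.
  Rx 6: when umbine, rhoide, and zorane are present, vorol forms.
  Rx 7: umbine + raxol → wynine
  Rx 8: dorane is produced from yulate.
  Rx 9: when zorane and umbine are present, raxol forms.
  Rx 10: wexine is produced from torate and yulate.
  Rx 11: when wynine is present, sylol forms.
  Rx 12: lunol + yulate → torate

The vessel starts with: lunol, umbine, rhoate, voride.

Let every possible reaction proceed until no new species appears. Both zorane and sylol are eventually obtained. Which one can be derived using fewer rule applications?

zorane

zorane: lunol present → zorane forms (Rx 4). [1 rule application]
sylol: lunol present → zorane forms (Rx 4). zorane and umbine present → raxol forms (Rx 9). umbine and raxol present → wynine forms (Rx 7). wynine present → sylol forms (Rx 11). [4 rule applications]
zorane needs fewer.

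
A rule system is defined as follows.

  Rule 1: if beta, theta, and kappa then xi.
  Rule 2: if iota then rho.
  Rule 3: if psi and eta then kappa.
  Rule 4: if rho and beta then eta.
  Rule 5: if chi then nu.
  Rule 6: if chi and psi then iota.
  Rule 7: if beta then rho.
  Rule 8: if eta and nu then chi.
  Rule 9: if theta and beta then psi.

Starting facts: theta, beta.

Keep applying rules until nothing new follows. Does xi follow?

Yes

theta and beta hold, so psi follows (Rule 9).
From beta, Rule 7 gives rho.
rho and beta hold, so eta follows (Rule 4).
psi and eta hold, so kappa follows (Rule 3).
From beta, theta, and kappa, Rule 1 gives xi.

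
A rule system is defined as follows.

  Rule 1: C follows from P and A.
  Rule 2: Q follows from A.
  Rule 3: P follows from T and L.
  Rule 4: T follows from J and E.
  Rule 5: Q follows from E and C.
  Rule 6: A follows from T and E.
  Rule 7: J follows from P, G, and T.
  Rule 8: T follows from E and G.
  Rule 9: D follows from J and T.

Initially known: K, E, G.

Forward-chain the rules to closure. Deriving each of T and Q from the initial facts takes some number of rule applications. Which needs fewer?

T

T: From E and G, Rule 8 gives T. [1 rule application]
Q: E and G hold, so T follows (Rule 8). T and E hold, so A follows (Rule 6). A holds, so Q follows (Rule 2). [3 rule applications]
T needs fewer.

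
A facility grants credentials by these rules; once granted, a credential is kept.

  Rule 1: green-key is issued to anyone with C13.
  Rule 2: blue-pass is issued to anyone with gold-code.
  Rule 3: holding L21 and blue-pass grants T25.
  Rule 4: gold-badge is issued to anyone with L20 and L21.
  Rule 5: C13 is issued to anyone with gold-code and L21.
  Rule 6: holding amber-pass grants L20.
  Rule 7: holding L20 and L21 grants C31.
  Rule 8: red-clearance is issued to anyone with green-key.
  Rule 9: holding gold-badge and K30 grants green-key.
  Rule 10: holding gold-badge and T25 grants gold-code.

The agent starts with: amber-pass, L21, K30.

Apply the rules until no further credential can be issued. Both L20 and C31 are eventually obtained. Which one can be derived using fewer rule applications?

L20

L20: Holding amber-pass grants L20 (Rule 6). [1 rule application]
C31: Holding amber-pass grants L20 (Rule 6). Holding L20 and L21 grants C31 (Rule 7). [2 rule applications]
L20 needs fewer.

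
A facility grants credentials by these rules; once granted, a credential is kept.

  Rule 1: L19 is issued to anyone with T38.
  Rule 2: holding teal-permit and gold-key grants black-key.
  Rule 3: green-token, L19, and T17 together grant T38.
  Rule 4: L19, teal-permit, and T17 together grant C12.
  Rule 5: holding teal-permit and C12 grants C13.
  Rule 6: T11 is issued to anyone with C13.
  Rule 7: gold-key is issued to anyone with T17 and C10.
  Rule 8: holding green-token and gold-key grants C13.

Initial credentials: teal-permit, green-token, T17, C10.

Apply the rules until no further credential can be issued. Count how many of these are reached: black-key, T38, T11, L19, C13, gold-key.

Holding T17 and C10 grants gold-key (Rule 7).
Holding green-token and gold-key grants C13 (Rule 8).
Holding teal-permit and gold-key grants black-key (Rule 2).
Holding C13 grants T11 (Rule 6).
black-key: reached.
T38 would need green-token, L19, and T17 (Rule 3), but L19 is never granted.
T11: reached.
L19 would need T38 (Rule 1), but T38 is never granted.
C13: reached.
gold-key: reached.
Reached: black-key, T11, C13, and gold-key — 4 of the 6.

4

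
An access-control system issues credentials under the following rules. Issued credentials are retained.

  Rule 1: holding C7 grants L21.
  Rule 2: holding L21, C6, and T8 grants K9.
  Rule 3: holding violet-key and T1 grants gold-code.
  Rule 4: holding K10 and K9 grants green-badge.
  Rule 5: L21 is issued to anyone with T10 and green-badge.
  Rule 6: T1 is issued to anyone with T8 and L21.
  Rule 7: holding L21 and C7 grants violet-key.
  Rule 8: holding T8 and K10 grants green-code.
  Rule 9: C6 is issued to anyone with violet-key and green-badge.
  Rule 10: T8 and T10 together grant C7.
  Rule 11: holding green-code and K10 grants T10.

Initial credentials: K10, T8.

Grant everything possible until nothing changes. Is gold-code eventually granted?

Yes

Holding T8 and K10 grants green-code (Rule 8).
Holding green-code and K10 grants T10 (Rule 11).
Holding T8 and T10 grants C7 (Rule 10).
Holding C7 grants L21 (Rule 1).
Holding T8 and L21 grants T1 (Rule 6).
Holding L21 and C7 grants violet-key (Rule 7).
Holding violet-key and T1 grants gold-code (Rule 3).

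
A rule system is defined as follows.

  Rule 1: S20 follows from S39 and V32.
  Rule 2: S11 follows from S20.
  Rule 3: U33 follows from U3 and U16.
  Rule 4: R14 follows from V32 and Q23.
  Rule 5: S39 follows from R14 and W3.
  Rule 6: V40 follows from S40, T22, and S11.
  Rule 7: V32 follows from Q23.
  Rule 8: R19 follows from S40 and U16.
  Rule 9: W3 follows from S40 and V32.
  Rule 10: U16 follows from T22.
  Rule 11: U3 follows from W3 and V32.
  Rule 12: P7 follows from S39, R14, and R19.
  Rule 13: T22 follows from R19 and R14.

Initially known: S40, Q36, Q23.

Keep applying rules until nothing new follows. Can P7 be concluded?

No

P7 would need S39, R14, and R19 (Rule 12), but R19 is never established.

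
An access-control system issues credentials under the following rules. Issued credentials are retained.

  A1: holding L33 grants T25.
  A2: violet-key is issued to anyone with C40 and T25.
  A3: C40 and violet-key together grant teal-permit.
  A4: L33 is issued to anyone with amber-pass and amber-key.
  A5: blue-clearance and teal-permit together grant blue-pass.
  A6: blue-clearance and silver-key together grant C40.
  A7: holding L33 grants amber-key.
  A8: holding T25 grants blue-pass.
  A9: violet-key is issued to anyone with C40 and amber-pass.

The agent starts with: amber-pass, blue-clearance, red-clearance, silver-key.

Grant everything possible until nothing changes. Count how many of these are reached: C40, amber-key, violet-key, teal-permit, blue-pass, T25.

4

Holding blue-clearance and silver-key grants C40 (A6).
Holding C40 and amber-pass grants violet-key (A9).
Holding C40 and violet-key grants teal-permit (A3).
Holding blue-clearance and teal-permit grants blue-pass (A5).
C40: reached.
amber-key would need L33 (A7), but L33 is never granted.
violet-key: reached.
teal-permit: reached.
blue-pass: reached.
T25 would need L33 (A1), but L33 is never granted.
Reached: C40, violet-key, teal-permit, and blue-pass — 4 of the 6.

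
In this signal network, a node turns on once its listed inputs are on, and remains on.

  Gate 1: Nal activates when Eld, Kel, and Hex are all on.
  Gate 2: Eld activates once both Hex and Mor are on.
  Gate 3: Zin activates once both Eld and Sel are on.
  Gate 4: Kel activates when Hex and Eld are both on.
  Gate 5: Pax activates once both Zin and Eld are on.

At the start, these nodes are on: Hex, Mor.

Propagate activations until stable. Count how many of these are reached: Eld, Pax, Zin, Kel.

Gate 2: Hex and Mor on → Eld on.
Hex and Eld are on, so Kel activates (Gate 4).
Eld: reached.
Pax would need Zin and Eld (Gate 5), but Zin never turns on.
Zin would need Eld and Sel (Gate 3), but Sel never turns on.
Kel: reached.
Reached: Eld and Kel — 2 of the 4.

2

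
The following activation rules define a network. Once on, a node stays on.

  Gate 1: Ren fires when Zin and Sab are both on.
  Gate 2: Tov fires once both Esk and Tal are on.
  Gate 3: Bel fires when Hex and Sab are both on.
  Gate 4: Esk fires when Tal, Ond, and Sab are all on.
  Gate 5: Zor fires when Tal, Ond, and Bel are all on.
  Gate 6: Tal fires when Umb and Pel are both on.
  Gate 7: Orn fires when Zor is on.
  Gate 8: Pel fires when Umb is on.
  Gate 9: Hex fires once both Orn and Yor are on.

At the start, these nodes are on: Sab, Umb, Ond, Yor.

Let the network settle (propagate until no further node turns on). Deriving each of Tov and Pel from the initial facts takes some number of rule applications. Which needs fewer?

Pel

Pel: Umb is on, so Pel fires (Gate 8). [1 rule application]
Tov: Gate 8: Umb on → Pel on. Gate 6: Umb and Pel on → Tal on. Tal, Ond, and Sab are on, so Esk fires (Gate 4). Esk and Tal are on, so Tov fires (Gate 2). [4 rule applications]
Pel needs fewer.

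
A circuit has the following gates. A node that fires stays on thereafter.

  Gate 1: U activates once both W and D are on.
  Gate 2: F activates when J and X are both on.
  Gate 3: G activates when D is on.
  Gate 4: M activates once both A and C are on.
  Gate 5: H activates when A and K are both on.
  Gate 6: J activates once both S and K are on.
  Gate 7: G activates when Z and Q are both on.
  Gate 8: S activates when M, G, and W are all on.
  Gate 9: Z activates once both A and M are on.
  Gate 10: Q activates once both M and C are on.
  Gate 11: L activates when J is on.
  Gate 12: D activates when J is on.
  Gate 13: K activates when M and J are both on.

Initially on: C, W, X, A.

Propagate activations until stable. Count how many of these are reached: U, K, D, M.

1

Gate 4: A and C on → M on.
U would need W and D (Gate 1), but D never turns on.
K would need M and J (Gate 13), but J never turns on.
D would need J (Gate 12), but J never turns on.
M: reached.
Reached: M — 1 of the 4.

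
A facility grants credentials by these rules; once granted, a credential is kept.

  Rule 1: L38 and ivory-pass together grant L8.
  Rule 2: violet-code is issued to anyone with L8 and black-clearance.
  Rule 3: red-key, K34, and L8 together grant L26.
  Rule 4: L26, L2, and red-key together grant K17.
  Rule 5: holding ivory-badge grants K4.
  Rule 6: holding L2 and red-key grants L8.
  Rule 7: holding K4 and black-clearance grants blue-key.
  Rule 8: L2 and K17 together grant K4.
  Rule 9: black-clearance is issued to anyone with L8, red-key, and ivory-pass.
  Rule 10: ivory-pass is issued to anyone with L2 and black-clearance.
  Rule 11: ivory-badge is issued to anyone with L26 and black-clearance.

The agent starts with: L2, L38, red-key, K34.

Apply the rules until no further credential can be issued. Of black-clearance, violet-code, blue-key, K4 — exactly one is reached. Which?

Holding L2 and red-key grants L8 (Rule 6).
Holding red-key, K34, and L8 grants L26 (Rule 3).
Holding L26, L2, and red-key grants K17 (Rule 4).
Holding L2 and K17 grants K4 (Rule 8).
violet-code would need L8 and black-clearance (Rule 2), but black-clearance is never granted. blue-key would need K4 and black-clearance (Rule 7), but black-clearance is never granted. black-clearance would need L8, red-key, and ivory-pass (Rule 9), but ivory-pass is never granted.

K4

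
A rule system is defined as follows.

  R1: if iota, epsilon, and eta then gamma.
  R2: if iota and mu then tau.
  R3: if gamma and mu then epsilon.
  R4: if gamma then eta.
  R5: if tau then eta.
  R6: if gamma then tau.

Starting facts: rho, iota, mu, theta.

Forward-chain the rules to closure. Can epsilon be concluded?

No

epsilon would need gamma and mu (R3), but gamma is never established.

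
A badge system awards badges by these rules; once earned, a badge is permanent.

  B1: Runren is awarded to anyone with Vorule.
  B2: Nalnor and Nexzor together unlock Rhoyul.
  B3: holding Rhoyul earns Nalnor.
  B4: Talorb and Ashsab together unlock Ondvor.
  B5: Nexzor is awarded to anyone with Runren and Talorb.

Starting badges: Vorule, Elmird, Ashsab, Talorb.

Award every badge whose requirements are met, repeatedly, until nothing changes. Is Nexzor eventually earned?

With Vorule, Runren is earned (B1).
With Runren and Talorb, Nexzor is earned (B5).

Yes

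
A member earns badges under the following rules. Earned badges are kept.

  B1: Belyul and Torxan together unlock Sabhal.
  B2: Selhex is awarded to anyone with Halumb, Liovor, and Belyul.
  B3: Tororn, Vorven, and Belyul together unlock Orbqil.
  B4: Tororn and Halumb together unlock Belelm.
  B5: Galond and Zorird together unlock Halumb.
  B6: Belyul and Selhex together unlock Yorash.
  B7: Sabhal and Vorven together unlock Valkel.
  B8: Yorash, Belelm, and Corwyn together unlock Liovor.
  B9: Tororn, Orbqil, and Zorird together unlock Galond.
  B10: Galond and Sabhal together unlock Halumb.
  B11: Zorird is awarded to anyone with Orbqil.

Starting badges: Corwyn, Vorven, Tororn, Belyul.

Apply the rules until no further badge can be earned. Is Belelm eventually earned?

With Tororn, Vorven, and Belyul, Orbqil is earned (B3).
With Orbqil, Zorird is earned (B11).
With Tororn, Orbqil, and Zorird, Galond is earned (B9).
With Galond and Zorird, Halumb is earned (B5).
With Tororn and Halumb, Belelm is earned (B4).

Yes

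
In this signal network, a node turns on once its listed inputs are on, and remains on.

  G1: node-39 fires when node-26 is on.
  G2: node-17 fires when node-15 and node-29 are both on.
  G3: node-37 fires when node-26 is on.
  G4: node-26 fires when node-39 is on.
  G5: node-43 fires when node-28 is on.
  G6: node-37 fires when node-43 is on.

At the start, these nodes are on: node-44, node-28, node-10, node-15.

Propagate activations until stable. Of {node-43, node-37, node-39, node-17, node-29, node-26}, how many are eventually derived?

G5: node-28 on → node-43 on.
node-43 is on, so node-37 fires (G6).
node-43: reached.
node-37: reached.
node-39 would need node-26 (G1), but node-26 never turns on.
node-17 would need node-15 and node-29 (G2), but node-29 never turns on.
No rule produces node-29, and it is not given.
node-26 would need node-39 (G4), but node-39 never turns on.
Reached: node-43 and node-37 — 2 of the 6.

2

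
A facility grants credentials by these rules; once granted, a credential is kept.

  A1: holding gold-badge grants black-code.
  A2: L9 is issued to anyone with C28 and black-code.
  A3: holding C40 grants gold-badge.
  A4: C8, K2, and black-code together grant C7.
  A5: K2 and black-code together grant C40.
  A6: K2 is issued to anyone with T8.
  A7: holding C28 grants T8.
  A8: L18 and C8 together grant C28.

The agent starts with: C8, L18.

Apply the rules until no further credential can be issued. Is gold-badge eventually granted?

No

gold-badge would need C40 (A3), but C40 is never granted.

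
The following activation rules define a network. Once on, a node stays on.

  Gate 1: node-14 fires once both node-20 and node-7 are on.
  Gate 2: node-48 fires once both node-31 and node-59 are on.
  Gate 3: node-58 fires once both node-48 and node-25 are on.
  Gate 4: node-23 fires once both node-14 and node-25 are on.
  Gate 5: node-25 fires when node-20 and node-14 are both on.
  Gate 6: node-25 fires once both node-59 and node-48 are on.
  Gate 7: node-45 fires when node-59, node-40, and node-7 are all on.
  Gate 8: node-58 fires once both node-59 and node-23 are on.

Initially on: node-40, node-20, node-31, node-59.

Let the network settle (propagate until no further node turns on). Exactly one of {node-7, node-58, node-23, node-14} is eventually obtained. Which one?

node-31 and node-59 are on, so node-48 fires (Gate 2).
node-59 and node-48 are on, so node-25 fires (Gate 6).
node-48 and node-25 are on, so node-58 fires (Gate 3).
No rule produces node-7, and it is not given. node-14 would need node-20 and node-7 (Gate 1), but node-7 never turns on. node-23 would need node-14 and node-25 (Gate 4), but node-14 never turns on.

node-58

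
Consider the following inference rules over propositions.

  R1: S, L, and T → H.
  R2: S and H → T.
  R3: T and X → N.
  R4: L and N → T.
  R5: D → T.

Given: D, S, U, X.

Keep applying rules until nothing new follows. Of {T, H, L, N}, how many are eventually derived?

2

From D, R5 gives T.
T and X hold, so N follows (R3).
T: reached.
H would need S, L, and T (R1), but L is never established.
No rule produces L, and it is not given.
N: reached.
Reached: T and N — 2 of the 4.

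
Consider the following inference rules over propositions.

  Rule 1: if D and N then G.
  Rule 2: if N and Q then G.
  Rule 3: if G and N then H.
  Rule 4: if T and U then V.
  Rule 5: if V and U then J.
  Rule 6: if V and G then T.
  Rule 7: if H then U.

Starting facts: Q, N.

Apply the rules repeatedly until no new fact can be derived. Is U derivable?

From N and Q, Rule 2 gives G.
From G and N, Rule 3 gives H.
From H, Rule 7 gives U.

Yes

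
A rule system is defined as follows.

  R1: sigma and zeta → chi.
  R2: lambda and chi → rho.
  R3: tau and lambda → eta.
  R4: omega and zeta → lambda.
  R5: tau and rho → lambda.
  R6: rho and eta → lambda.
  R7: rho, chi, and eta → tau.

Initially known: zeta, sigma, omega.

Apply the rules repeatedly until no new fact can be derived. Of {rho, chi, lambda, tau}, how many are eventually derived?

From omega and zeta, R4 gives lambda.
sigma and zeta hold, so chi follows (R1).
From lambda and chi, R2 gives rho.
rho: reached.
chi: reached.
lambda: reached.
tau would need rho, chi, and eta (R7), but eta is never established.
Reached: rho, chi, and lambda — 3 of the 4.

3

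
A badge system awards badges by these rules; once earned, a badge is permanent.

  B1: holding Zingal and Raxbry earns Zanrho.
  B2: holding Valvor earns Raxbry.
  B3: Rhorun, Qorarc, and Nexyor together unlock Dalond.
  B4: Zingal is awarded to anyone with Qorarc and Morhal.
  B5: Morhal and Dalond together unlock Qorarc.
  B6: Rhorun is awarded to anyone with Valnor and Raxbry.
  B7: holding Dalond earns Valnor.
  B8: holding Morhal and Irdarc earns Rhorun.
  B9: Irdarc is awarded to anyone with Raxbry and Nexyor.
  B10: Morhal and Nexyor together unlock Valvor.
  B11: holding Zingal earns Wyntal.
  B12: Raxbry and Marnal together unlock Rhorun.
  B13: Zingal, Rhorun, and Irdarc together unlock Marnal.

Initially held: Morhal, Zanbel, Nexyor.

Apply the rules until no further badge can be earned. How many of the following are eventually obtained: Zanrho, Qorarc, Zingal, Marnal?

0

Zanrho would need Zingal and Raxbry (B1), but Zingal is never earned.
Qorarc would need Morhal and Dalond (B5), but Dalond is never earned.
Zingal would need Qorarc and Morhal (B4), but Qorarc is never earned.
Marnal would need Zingal, Rhorun, and Irdarc (B13), but Zingal is never earned.
None of the 4 are reached.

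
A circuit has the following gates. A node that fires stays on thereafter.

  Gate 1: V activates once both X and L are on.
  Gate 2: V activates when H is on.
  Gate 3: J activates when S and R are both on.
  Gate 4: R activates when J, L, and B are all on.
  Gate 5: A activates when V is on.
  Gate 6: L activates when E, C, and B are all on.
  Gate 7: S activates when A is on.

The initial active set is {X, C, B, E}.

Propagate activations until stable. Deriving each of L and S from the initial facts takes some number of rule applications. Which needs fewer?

L: Gate 6: E, C, and B on → L on. [1 rule application]
S: E, C, and B are on, so L activates (Gate 6). Gate 1: X and L on → V on. V is on, so A activates (Gate 5). Gate 7: A on → S on. [4 rule applications]
L needs fewer.

L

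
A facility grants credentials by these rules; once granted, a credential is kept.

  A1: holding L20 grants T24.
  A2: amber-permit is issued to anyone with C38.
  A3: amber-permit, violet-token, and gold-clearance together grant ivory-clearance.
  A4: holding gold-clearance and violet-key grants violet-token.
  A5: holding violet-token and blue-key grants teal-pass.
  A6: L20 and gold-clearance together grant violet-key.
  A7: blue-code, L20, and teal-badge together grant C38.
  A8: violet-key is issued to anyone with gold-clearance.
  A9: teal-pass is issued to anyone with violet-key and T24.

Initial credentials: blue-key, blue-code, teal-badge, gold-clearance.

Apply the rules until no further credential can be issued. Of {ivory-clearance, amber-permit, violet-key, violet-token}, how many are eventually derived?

2

Holding gold-clearance grants violet-key (A8).
Holding gold-clearance and violet-key grants violet-token (A4).
ivory-clearance would need amber-permit, violet-token, and gold-clearance (A3), but amber-permit is never granted.
amber-permit would need C38 (A2), but C38 is never granted.
violet-key: reached.
violet-token: reached.
Reached: violet-key and violet-token — 2 of the 4.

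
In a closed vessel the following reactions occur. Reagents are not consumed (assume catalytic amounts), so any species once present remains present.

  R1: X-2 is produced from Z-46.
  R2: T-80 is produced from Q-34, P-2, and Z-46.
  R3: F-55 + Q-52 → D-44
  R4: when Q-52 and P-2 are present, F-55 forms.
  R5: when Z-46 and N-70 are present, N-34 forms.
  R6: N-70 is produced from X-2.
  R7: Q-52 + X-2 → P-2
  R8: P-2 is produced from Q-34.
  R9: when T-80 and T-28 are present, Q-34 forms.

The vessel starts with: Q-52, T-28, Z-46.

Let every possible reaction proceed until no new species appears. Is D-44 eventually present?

Z-46 present → X-2 forms (R1).
Q-52 and X-2 present → P-2 forms (R7).
Q-52 and P-2 present → F-55 forms (R4).
F-55 and Q-52 present → D-44 forms (R3).

Yes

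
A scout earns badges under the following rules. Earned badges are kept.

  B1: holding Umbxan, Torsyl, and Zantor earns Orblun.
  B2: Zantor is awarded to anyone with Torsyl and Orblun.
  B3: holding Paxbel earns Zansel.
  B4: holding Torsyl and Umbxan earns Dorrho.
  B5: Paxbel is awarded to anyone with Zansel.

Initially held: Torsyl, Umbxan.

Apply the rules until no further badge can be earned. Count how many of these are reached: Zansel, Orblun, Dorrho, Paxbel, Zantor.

With Torsyl and Umbxan, Dorrho is earned (B4).
Zansel would need Paxbel (B3), but Paxbel is never earned.
Orblun would need Umbxan, Torsyl, and Zantor (B1), but Zantor is never earned.
Dorrho: reached.
Paxbel would need Zansel (B5), but Zansel is never earned.
Zantor would need Torsyl and Orblun (B2), but Orblun is never earned.
Reached: Dorrho — 1 of the 5.

1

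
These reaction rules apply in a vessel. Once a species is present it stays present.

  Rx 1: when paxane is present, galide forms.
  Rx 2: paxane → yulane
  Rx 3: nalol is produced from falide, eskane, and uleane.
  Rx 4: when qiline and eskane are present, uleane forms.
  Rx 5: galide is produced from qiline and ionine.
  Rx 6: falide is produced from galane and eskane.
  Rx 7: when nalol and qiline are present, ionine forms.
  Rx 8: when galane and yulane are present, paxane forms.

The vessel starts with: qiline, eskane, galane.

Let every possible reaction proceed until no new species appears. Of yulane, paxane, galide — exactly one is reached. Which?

galide

qiline and eskane present → uleane forms (Rx 4).
galane and eskane present → falide forms (Rx 6).
falide, eskane, and uleane present → nalol forms (Rx 3).
nalol and qiline present → ionine forms (Rx 7).
qiline and ionine present → galide forms (Rx 5).
paxane would need galane and yulane (Rx 8), but yulane never forms. yulane would need paxane (Rx 2), but paxane never forms.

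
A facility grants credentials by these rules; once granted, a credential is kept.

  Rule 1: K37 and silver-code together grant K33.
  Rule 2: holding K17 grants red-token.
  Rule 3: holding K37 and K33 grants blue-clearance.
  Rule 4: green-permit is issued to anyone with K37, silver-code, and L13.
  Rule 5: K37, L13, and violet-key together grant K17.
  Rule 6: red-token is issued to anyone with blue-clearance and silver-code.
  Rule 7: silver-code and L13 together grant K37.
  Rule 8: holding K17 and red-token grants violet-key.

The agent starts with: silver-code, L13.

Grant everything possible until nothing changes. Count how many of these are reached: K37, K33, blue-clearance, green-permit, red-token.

Holding silver-code and L13 grants K37 (Rule 7).
Holding K37 and silver-code grants K33 (Rule 1).
Holding K37, silver-code, and L13 grants green-permit (Rule 4).
Holding K37 and K33 grants blue-clearance (Rule 3).
Holding blue-clearance and silver-code grants red-token (Rule 6).
K37: reached.
K33: reached.
blue-clearance: reached.
green-permit: reached.
red-token: reached.
All 5 are reached.

5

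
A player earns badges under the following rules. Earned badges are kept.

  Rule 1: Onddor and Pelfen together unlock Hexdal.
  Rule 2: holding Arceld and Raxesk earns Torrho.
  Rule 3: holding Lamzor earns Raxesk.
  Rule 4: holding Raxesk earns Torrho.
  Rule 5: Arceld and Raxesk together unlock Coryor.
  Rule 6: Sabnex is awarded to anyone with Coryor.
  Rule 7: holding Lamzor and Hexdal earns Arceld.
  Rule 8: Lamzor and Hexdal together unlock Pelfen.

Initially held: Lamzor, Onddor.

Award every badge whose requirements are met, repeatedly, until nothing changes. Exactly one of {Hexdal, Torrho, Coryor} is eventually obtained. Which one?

Torrho

With Lamzor, Raxesk is earned (Rule 3).
With Raxesk, Torrho is earned (Rule 4).
Coryor would need Arceld and Raxesk (Rule 5), but Arceld is never earned. Hexdal would need Onddor and Pelfen (Rule 1), but Pelfen is never earned.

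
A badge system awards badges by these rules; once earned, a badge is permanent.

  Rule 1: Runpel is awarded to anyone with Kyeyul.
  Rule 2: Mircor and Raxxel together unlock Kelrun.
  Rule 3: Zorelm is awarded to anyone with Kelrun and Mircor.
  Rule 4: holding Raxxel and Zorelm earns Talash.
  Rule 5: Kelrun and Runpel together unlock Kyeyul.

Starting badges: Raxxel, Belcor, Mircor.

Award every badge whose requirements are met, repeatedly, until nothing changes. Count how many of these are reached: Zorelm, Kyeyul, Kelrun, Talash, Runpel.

3

With Mircor and Raxxel, Kelrun is earned (Rule 2).
With Kelrun and Mircor, Zorelm is earned (Rule 3).
With Raxxel and Zorelm, Talash is earned (Rule 4).
Zorelm: reached.
Kyeyul would need Kelrun and Runpel (Rule 5), but Runpel is never earned.
Kelrun: reached.
Talash: reached.
Runpel would need Kyeyul (Rule 1), but Kyeyul is never earned.
Reached: Zorelm, Kelrun, and Talash — 3 of the 5.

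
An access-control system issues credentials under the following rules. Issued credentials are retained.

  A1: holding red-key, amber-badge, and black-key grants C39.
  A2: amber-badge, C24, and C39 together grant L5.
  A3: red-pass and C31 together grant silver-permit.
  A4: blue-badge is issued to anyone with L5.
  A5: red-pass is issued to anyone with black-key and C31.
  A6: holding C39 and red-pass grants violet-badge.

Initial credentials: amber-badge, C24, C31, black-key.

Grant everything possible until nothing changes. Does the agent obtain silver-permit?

Holding black-key and C31 grants red-pass (A5).
Holding red-pass and C31 grants silver-permit (A3).

Yes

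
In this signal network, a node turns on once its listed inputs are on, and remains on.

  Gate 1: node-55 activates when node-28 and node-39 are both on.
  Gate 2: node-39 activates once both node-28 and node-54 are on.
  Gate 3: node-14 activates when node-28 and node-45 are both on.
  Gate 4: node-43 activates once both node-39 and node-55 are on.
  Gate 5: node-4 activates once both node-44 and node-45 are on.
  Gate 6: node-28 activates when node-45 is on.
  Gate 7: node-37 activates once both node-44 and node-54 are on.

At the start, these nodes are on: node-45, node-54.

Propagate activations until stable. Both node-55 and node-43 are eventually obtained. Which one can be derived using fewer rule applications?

node-55: node-45 is on, so node-28 activates (Gate 6). node-28 and node-54 are on, so node-39 activates (Gate 2). Gate 1: node-28 and node-39 on → node-55 on. [3 rule applications]
node-43: Gate 6: node-45 on → node-28 on. node-28 and node-54 are on, so node-39 activates (Gate 2). Gate 1: node-28 and node-39 on → node-55 on. Gate 4: node-39 and node-55 on → node-43 on. [4 rule applications]
node-55 needs fewer.

node-55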